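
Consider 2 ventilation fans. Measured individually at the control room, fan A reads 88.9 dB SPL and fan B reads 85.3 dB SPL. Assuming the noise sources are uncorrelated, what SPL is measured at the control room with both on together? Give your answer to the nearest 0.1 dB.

Incoherent sources sum as intensities:
L_total = 10·log₁₀(10^(88.9/10) + 10^(85.3/10)) = 10·log₁₀(1115000000) = 90.5 dB SPL.

90.5 dB SPL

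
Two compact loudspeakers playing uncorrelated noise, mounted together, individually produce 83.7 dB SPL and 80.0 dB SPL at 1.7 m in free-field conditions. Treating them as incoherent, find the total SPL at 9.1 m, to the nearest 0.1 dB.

Combined at 1.7 m: 10·log₁₀(10^(83.7/10)+10^(80.0/10)) = 85.24 dB SPL.
Then apply −20·log₁₀(9.1/1.7) = -14.57 dB → 70.7 dB SPL.

70.7 dB SPL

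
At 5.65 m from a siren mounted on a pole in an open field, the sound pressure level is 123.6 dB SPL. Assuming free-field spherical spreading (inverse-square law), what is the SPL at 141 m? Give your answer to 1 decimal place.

95.7 dB SPL

For a point source in a free field, ΔL = −20·log₁₀(d₂/d₁).
ΔL = −20·log₁₀(141/5.65) = -27.94 dB, so L₂ = 123.6 + (-27.94) = 95.7 dB SPL.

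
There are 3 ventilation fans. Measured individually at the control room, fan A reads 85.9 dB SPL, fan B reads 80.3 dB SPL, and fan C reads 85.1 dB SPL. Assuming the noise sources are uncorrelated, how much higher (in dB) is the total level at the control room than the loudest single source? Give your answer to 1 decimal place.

3.2 dB

Add the sources as powers (linear), then convert back to dB:
L_total = 10·log₁₀(10^(85.9/10) + 10^(80.3/10) + 10^(85.1/10)) = 89.14 dB SPL.
Excess over the loudest (85.9 dB): 89.14 − 85.9 = 3.2 dB.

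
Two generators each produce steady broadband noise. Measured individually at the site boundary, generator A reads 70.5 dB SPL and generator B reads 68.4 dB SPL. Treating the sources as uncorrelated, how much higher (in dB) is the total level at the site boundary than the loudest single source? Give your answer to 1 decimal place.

Uncorrelated sources add in intensity (power), not in dB.
L_total = 10·log₁₀(10^(70.5/10) + 10^(68.4/10)) = 72.59 dB SPL.
Excess over the loudest (70.5 dB): 72.59 − 70.5 = 2.1 dB.

2.1 dB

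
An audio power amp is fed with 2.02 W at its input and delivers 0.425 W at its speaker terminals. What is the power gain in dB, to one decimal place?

Power ratio → dB uses the 10·log₁₀ form:
10·log₁₀(0.425/2.02) = 10·log₁₀(0.2104) = -6.8 dB.

-6.8 dB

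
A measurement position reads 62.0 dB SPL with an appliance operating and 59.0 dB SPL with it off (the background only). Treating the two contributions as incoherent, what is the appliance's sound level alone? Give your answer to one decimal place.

Background correction is a power subtraction:
L_src = 10·log₁₀(10^(62.0/10) − 10^(59.0/10)) = 10·log₁₀(790600) = 59.0 dB SPL.

59.0 dB SPL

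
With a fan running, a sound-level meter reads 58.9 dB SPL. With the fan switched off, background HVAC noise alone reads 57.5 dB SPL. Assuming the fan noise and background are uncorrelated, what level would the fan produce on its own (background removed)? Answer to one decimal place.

Background correction is a power subtraction:
L_src = 10·log₁₀(10^(58.9/10) − 10^(57.5/10)) = 10·log₁₀(213900) = 53.3 dB SPL.

53.3 dB SPL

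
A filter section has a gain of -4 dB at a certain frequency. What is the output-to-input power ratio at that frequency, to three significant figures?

Power ratio = 10^(dB/10).
10^(-4/10) = 10^(-0.4000) = 0.398.

0.398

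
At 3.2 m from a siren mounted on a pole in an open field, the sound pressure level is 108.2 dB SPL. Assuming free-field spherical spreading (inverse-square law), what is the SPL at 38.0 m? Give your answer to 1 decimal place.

Free-field point source: level drops by 20·log₁₀ of the distance ratio.
ΔL = −20·log₁₀(38.0/3.2) = -21.49 dB, so L₂ = 108.2 + (-21.49) = 86.7 dB SPL.

86.7 dB SPL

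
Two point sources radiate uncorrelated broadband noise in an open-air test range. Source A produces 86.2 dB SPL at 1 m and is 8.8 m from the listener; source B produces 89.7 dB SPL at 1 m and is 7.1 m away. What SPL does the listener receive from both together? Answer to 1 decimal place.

73.8 dB SPL

At the listener: L_A = 86.2 − 20·log₁₀(8.8) = 67.31 dB; L_B = 89.7 − 20·log₁₀(7.1) = 72.67 dB.
Combined: 10·log₁₀(10^(67.31/10)+10^(72.67/10)) = 73.8 dB SPL.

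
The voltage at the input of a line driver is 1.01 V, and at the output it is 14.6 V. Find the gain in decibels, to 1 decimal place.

Voltage ratio → dB uses the 20·log₁₀ form:
20·log₁₀(14.6/1.01) = 20·log₁₀(14.46) = 23.2 dB.

23.2 dB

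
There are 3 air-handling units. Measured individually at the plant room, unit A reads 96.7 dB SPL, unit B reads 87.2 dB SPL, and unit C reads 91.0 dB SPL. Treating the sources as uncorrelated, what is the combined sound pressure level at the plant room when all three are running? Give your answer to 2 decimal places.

98.10 dB SPL

Incoherent sources sum as intensities:
L_total = 10·log₁₀(10^(96.7/10) + 10^(87.2/10) + 10^(91.0/10)) = 10·log₁₀(6461000000) = 98.10 dB SPL.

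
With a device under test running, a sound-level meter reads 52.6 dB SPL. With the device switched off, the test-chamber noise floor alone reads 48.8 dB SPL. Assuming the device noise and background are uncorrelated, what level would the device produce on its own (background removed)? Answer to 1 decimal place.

Subtract intensities: L_src = 10·log₁₀(10^(L_total/10) − 10^(L_bg/10)).
L_src = 10·log₁₀(10^(52.6/10) − 10^(48.8/10)) = 10·log₁₀(106100) = 50.3 dB SPL.

50.3 dB SPL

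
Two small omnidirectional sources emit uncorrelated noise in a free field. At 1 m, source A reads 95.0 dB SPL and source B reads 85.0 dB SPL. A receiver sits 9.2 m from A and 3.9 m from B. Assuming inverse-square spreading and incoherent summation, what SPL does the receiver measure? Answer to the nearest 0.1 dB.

77.6 dB SPL

At the listener: L_A = 95.0 − 20·log₁₀(9.2) = 75.72 dB; L_B = 85.0 − 20·log₁₀(3.9) = 73.18 dB.
Combined: 10·log₁₀(10^(75.72/10)+10^(73.18/10)) = 77.6 dB SPL.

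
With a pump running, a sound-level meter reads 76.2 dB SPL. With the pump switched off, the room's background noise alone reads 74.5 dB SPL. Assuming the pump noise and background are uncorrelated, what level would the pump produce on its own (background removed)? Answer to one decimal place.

Subtract intensities: L_src = 10·log₁₀(10^(L_total/10) − 10^(L_bg/10)).
L_src = 10·log₁₀(10^(76.2/10) − 10^(74.5/10)) = 10·log₁₀(13500000) = 71.3 dB SPL.

71.3 dB SPL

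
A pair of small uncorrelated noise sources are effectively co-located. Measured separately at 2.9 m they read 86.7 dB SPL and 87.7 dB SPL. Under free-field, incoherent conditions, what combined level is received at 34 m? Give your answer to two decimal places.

Combined at 2.9 m: 10·log₁₀(10^(86.7/10)+10^(87.7/10)) = 90.239 dB SPL.
Then apply −20·log₁₀(34/2.9) = -21.382 dB → 68.86 dB SPL.

68.86 dB SPL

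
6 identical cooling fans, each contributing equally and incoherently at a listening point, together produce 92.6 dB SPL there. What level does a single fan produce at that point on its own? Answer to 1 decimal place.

84.8 dB SPL

6 equal incoherent sources add 10·log₁₀(6) = 7.78 dB over one source.
L_one = 92.6 − 7.78 = 84.8 dB SPL.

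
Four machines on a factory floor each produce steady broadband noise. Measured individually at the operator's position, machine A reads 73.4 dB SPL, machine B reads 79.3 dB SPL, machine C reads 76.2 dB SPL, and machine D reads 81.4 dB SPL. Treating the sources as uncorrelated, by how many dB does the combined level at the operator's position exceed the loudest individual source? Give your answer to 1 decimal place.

3.2 dB

Add the sources as powers (linear), then convert back to dB:
L_total = 10·log₁₀(10^(73.4/10) + 10^(79.3/10) + 10^(76.2/10) + 10^(81.4/10)) = 84.57 dB SPL.
Excess over the loudest (81.4 dB): 84.57 − 81.4 = 3.2 dB.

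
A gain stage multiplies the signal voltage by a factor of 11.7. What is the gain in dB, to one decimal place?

Voltage ratio → dB uses the 20·log₁₀ form:
20·log₁₀(11.7) = 21.4 dB.

21.4 dB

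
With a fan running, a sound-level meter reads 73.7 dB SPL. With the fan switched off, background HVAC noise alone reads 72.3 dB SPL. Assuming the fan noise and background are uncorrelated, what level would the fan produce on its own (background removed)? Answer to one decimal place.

68.1 dB SPL

Subtract intensities: L_src = 10·log₁₀(10^(L_total/10) − 10^(L_bg/10)).
L_src = 10·log₁₀(10^(73.7/10) − 10^(72.3/10)) = 10·log₁₀(6460000) = 68.1 dB SPL.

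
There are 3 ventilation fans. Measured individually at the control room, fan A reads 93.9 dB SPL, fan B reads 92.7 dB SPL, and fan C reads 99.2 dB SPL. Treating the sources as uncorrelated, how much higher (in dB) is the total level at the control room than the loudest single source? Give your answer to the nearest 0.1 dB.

1.8 dB

Uncorrelated sources add in intensity (power), not in dB.
L_total = 10·log₁₀(10^(93.9/10) + 10^(92.7/10) + 10^(99.2/10)) = 101.02 dB SPL.
Excess over the loudest (99.2 dB): 101.02 − 99.2 = 1.8 dB.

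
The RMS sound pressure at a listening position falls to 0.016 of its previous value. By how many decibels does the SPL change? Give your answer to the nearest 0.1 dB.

Sound pressure is an amplitude quantity: ΔL = 20·log₁₀(p₂/p₁).
20·log₁₀(0.016) = -35.9 dB.

-35.9 dB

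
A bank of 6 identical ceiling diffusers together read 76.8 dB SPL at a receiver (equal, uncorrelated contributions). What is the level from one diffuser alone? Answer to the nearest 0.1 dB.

6 equal incoherent sources add 10·log₁₀(6) = 7.78 dB over one source.
L_one = 76.8 − 7.78 = 69.0 dB SPL.

69.0 dB SPL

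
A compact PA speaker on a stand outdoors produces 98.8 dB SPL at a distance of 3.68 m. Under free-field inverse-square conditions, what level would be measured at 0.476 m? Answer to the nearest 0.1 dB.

Inverse-square spreading gives ΔL = −20·log₁₀(d₂/d₁).
ΔL = −20·log₁₀(0.476/3.68) = 17.76 dB, so L₂ = 98.8 + (17.76) = 116.6 dB SPL.

116.6 dB SPL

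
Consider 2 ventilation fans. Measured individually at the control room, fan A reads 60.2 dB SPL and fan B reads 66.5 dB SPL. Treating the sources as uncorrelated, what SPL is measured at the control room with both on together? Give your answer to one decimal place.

67.4 dB SPL

Add the sources as powers (linear), then convert back to dB:
L_total = 10·log₁₀(10^(60.2/10) + 10^(66.5/10)) = 10·log₁₀(5514000) = 67.4 dB SPL.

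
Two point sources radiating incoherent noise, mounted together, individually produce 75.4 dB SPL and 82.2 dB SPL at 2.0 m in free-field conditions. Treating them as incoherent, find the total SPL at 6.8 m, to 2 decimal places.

72.39 dB SPL

Combined at 2.0 m: 10·log₁₀(10^(75.4/10)+10^(82.2/10)) = 83.024 dB SPL.
Then apply −20·log₁₀(6.8/2.0) = -10.630 dB → 72.39 dB SPL.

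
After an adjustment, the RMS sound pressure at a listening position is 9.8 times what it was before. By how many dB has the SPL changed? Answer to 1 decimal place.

19.8 dB

Sound pressure is an amplitude quantity: ΔL = 20·log₁₀(p₂/p₁).
20·log₁₀(9.8) = 19.8 dB.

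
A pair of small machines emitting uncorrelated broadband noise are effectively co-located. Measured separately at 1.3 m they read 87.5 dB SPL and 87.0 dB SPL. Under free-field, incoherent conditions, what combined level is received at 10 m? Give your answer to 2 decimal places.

72.55 dB SPL

Combined at 1.3 m: 10·log₁₀(10^(87.5/10)+10^(87.0/10)) = 90.267 dB SPL.
Then apply −20·log₁₀(10/1.3) = -17.721 dB → 72.55 dB SPL.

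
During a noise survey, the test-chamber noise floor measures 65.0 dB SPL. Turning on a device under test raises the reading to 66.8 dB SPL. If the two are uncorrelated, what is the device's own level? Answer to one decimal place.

Background correction is a power subtraction:
L_src = 10·log₁₀(10^(66.8/10) − 10^(65.0/10)) = 10·log₁₀(1624000) = 62.1 dB SPL.

62.1 dB SPL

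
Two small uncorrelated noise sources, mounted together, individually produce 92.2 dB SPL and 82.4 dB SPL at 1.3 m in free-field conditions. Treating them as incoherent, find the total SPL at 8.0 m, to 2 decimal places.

76.85 dB SPL

Combined at 1.3 m: 10·log₁₀(10^(92.2/10)+10^(82.4/10)) = 92.632 dB SPL.
Then apply −20·log₁₀(8.0/1.3) = -15.783 dB → 76.85 dB SPL.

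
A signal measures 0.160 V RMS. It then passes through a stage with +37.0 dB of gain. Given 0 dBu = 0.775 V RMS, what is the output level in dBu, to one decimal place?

Input level: 20·log₁₀(0.160/0.775) = -13.70 dBu.
Output: -13.70 + 37.0 = +23.3 dBu.

+23.3 dBu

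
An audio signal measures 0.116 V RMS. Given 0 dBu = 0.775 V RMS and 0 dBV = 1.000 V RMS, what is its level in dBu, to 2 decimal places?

dBu = 20·log₁₀(V / 0.775 V).
20·log₁₀(0.116/0.775) = -16.50 dBu.

-16.50 dBu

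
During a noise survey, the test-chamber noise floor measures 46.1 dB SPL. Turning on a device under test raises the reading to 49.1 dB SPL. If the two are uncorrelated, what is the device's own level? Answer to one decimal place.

Background correction is a power subtraction:
L_src = 10·log₁₀(10^(49.1/10) − 10^(46.1/10)) = 10·log₁₀(40550) = 46.1 dB SPL.

46.1 dB SPL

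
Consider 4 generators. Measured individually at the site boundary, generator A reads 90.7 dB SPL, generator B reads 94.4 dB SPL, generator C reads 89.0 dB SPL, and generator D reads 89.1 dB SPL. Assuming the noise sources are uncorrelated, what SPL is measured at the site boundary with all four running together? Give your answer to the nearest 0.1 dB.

97.4 dB SPL

Incoherent sources sum as intensities:
L_total = 10·log₁₀(10^(90.7/10) + 10^(94.4/10) + 10^(89.0/10) + 10^(89.1/10)) = 10·log₁₀(5536000000) = 97.4 dB SPL.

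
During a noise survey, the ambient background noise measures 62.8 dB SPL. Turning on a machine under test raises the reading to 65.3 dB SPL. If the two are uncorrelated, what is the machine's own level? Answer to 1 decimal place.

Subtract intensities: L_src = 10·log₁₀(10^(L_total/10) − 10^(L_bg/10)).
L_src = 10·log₁₀(10^(65.3/10) − 10^(62.8/10)) = 10·log₁₀(1483000) = 61.7 dB SPL.

61.7 dB SPL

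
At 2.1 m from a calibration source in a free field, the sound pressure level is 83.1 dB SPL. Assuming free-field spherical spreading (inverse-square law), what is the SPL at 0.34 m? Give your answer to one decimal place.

98.9 dB SPL

Inverse-square spreading gives ΔL = −20·log₁₀(d₂/d₁).
ΔL = −20·log₁₀(0.34/2.1) = 15.81 dB, so L₂ = 83.1 + (15.81) = 98.9 dB SPL.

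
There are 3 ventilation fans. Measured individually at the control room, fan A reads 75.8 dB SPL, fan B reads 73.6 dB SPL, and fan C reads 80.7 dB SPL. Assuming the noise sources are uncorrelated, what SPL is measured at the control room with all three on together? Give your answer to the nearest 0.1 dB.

82.5 dB SPL

Incoherent sources sum as intensities:
L_total = 10·log₁₀(10^(75.8/10) + 10^(73.6/10) + 10^(80.7/10)) = 10·log₁₀(178400000) = 82.5 dB SPL.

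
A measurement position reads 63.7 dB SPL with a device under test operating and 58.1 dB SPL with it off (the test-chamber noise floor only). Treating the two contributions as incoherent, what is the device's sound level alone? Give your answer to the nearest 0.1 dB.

62.3 dB SPL

Remove the background by subtracting linear intensities:
L_src = 10·log₁₀(10^(63.7/10) − 10^(58.1/10)) = 10·log₁₀(1699000) = 62.3 dB SPL.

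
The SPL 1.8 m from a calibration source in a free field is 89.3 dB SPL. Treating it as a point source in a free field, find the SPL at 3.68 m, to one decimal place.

Inverse-square spreading gives ΔL = −20·log₁₀(d₂/d₁).
ΔL = −20·log₁₀(3.68/1.8) = -6.21 dB, so L₂ = 89.3 + (-6.21) = 83.1 dB SPL.

83.1 dB SPL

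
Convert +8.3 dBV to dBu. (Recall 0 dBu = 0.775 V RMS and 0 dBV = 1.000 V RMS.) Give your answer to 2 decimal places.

The offset between the scales is 20·log₁₀(0.775/1.000) = −2.214 dB.
So dBu = +8.3 + 2.214 = +10.51 dBu.

+10.51 dBu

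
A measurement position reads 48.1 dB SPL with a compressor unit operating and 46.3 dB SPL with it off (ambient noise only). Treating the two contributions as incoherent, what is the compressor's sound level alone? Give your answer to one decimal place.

43.4 dB SPL

Remove the background by subtracting linear intensities:
L_src = 10·log₁₀(10^(48.1/10) − 10^(46.3/10)) = 10·log₁₀(21910) = 43.4 dB SPL.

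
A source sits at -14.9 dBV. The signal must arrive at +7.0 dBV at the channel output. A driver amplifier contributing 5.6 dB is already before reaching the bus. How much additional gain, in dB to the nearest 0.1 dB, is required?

16.3 dB

The required make-up gain is the shortfall in the dB sum.
G = +7.0 − (-14.9) − 5.6 = 16.3 dB.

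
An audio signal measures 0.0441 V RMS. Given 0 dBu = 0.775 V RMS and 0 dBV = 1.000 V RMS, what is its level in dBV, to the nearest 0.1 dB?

dBV = 20·log₁₀(V / 1.000 V).
20·log₁₀(0.0441/1.000) = -27.1 dBV.

-27.1 dBV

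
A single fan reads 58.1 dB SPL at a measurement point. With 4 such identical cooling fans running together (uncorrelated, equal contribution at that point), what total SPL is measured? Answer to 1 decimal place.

64.1 dB SPL

4 equal incoherent sources raise the level by 10·log₁₀(4) = 6.02 dB.
L_total = 58.1 + 6.02 = 64.1 dB SPL.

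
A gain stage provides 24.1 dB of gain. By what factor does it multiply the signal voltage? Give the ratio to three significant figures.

16.0

Voltage ratio = 10^(dB/20).
10^(24.1/20) = 10^(1.205) = 16.0.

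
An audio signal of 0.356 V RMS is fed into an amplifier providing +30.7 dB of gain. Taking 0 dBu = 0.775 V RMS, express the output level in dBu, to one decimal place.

+23.9 dBu

Input level: 20·log₁₀(0.356/0.775) = -6.76 dBu.
Output: -6.76 + 30.7 = +23.9 dBu.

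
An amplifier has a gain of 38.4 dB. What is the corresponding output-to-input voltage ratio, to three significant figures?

83.2

Voltage ratio = 10^(dB/20).
10^(38.4/20) = 10^(1.920) = 83.2.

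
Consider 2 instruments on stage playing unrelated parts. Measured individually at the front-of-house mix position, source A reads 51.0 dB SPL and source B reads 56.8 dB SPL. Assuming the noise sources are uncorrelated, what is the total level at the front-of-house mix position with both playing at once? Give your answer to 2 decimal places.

Add the sources as powers (linear), then convert back to dB:
L_total = 10·log₁₀(10^(51.0/10) + 10^(56.8/10)) = 10·log₁₀(604500) = 57.81 dB SPL.

57.81 dB SPL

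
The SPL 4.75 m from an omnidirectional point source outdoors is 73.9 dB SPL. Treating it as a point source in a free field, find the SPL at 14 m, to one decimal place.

Inverse-square spreading gives ΔL = −20·log₁₀(d₂/d₁).
ΔL = −20·log₁₀(14/4.75) = -9.39 dB, so L₂ = 73.9 + (-9.39) = 64.5 dB SPL.

64.5 dB SPL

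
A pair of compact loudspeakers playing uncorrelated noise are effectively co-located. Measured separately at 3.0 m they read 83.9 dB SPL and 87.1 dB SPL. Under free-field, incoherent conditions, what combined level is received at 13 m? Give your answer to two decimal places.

76.06 dB SPL

Combined at 3.0 m: 10·log₁₀(10^(83.9/10)+10^(87.1/10)) = 88.799 dB SPL.
Then apply −20·log₁₀(13/3.0) = -12.736 dB → 76.06 dB SPL.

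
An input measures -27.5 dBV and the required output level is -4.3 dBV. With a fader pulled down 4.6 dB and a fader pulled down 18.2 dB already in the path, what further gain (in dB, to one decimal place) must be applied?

The required make-up gain is the shortfall in the dB sum.
G = -4.3 − (-27.5) + 4.6 + 18.2 = 46.0 dB.

46.0 dB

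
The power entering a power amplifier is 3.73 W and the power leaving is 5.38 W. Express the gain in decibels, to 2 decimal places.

1.59 dB

For a power ratio, dB = 10·log₁₀(P₂/P₁).
10·log₁₀(5.38/3.73) = 10·log₁₀(1.442) = 1.59 dB.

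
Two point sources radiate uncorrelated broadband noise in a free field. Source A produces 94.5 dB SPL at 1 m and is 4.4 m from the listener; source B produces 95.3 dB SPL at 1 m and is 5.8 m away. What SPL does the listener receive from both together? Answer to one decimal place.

At the listener: L_A = 94.5 − 20·log₁₀(4.4) = 81.63 dB; L_B = 95.3 − 20·log₁₀(5.8) = 80.03 dB.
Combined: 10·log₁₀(10^(81.63/10)+10^(80.03/10)) = 83.9 dB SPL.

83.9 dB SPL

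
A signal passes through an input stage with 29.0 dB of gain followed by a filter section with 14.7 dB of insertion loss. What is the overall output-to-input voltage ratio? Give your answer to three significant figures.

Net gain = 29.0 + (−14.7) = 14.3 dB.
Voltage ratio = 10^(14.3/20) = 5.19.

5.19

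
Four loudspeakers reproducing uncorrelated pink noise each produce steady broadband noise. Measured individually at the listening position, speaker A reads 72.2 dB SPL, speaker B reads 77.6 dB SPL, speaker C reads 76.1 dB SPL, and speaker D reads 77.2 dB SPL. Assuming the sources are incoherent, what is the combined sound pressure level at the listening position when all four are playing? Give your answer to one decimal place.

Add the sources as powers (linear), then convert back to dB:
L_total = 10·log₁₀(10^(72.2/10) + 10^(77.6/10) + 10^(76.1/10) + 10^(77.2/10)) = 10·log₁₀(167400000) = 82.2 dB SPL.

82.2 dB SPL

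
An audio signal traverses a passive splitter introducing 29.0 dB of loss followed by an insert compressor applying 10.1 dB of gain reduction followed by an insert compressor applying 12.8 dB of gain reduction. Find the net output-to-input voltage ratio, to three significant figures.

0.00254

Net gain = (−29.0) + (−10.1) + (−12.8) = -51.9 dB.
Voltage ratio = 10^(-51.9/20) = 0.00254.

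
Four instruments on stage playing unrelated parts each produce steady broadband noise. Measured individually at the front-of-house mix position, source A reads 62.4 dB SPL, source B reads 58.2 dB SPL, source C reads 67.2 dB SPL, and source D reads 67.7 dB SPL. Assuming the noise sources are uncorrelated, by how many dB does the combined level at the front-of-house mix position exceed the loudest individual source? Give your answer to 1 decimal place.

3.6 dB

Uncorrelated sources add in intensity (power), not in dB.
L_total = 10·log₁₀(10^(62.4/10) + 10^(58.2/10) + 10^(67.2/10) + 10^(67.7/10)) = 71.31 dB SPL.
Excess over the loudest (67.7 dB): 71.31 − 67.7 = 3.6 dB.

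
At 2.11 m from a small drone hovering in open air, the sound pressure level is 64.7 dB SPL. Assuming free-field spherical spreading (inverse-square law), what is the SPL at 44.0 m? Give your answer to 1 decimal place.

Inverse-square spreading gives ΔL = −20·log₁₀(d₂/d₁).
ΔL = −20·log₁₀(44.0/2.11) = -26.38 dB, so L₂ = 64.7 + (-26.38) = 38.3 dB SPL.

38.3 dB SPL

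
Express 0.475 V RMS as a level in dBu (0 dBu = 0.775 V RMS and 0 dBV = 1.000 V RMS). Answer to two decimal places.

dBu = 20·log₁₀(V / 0.775 V).
20·log₁₀(0.475/0.775) = -4.25 dBu.

-4.25 dBu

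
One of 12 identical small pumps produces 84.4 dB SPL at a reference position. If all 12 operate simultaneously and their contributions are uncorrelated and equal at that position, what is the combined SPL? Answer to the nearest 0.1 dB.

95.2 dB SPL

12 equal incoherent sources raise the level by 10·log₁₀(12) = 10.79 dB.
L_total = 84.4 + 10.79 = 95.2 dB SPL.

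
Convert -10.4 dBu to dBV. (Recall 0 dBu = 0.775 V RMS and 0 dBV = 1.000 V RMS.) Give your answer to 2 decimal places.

The offset between the scales is 20·log₁₀(0.775/1.000) = −2.214 dB.
So dBV = -10.4 − 2.214 = -12.61 dBV.

-12.61 dBV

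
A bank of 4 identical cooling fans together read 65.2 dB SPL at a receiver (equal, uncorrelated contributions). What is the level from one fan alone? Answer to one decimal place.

4 equal incoherent sources add 10·log₁₀(4) = 6.02 dB over one source.
L_one = 65.2 − 6.02 = 59.2 dB SPL.

59.2 dB SPL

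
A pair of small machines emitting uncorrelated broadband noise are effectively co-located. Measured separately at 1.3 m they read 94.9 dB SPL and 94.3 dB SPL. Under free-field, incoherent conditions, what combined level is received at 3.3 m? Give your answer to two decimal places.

89.53 dB SPL

Combined at 1.3 m: 10·log₁₀(10^(94.9/10)+10^(94.3/10)) = 97.621 dB SPL.
Then apply −20·log₁₀(3.3/1.3) = -8.091 dB → 89.53 dB SPL.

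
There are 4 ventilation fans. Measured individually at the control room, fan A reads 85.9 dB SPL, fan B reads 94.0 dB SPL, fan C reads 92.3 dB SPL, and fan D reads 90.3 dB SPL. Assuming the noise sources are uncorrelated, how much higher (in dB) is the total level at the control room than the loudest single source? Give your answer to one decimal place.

Add the sources as powers (linear), then convert back to dB:
L_total = 10·log₁₀(10^(85.9/10) + 10^(94.0/10) + 10^(92.3/10) + 10^(90.3/10)) = 97.54 dB SPL.
Excess over the loudest (94.0 dB): 97.54 − 94.0 = 3.5 dB.

3.5 dB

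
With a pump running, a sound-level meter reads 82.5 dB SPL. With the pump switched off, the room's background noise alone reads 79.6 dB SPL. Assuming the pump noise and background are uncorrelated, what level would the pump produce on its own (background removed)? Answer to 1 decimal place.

79.4 dB SPL

Remove the background by subtracting linear intensities:
L_src = 10·log₁₀(10^(82.5/10) − 10^(79.6/10)) = 10·log₁₀(86630000) = 79.4 dB SPL.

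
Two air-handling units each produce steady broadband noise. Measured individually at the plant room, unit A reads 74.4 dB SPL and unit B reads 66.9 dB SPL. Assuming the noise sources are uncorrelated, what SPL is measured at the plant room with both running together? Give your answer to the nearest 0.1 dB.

Uncorrelated sources add in intensity (power), not in dB.
L_total = 10·log₁₀(10^(74.4/10) + 10^(66.9/10)) = 10·log₁₀(32440000) = 75.1 dB SPL.

75.1 dB SPL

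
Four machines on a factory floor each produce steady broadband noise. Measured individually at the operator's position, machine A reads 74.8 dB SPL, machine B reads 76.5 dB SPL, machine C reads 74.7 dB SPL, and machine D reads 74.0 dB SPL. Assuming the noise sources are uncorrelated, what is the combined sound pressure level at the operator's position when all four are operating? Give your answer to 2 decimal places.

Add the sources as powers (linear), then convert back to dB:
L_total = 10·log₁₀(10^(74.8/10) + 10^(76.5/10) + 10^(74.7/10) + 10^(74.0/10)) = 10·log₁₀(129500000) = 81.12 dB SPL.

81.12 dB SPL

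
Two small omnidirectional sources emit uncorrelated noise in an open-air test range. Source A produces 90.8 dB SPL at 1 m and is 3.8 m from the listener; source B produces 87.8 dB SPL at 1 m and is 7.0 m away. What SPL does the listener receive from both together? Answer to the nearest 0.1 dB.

79.8 dB SPL

At the listener: L_A = 90.8 − 20·log₁₀(3.8) = 79.20 dB; L_B = 87.8 − 20·log₁₀(7.0) = 70.90 dB.
Combined: 10·log₁₀(10^(79.20/10)+10^(70.90/10)) = 79.8 dB SPL.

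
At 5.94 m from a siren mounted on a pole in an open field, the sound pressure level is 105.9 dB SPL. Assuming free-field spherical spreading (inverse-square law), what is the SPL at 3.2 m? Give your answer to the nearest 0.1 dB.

111.3 dB SPL

Free-field point source: level drops by 20·log₁₀ of the distance ratio.
ΔL = −20·log₁₀(3.2/5.94) = 5.37 dB, so L₂ = 105.9 + (5.37) = 111.3 dB SPL.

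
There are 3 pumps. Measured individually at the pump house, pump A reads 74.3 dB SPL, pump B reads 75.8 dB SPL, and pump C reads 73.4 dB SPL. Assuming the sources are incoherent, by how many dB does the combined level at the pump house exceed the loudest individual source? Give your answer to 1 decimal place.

Incoherent sources sum as intensities:
L_total = 10·log₁₀(10^(74.3/10) + 10^(75.8/10) + 10^(73.4/10)) = 79.39 dB SPL.
Excess over the loudest (75.8 dB): 79.39 − 75.8 = 3.6 dB.

3.6 dB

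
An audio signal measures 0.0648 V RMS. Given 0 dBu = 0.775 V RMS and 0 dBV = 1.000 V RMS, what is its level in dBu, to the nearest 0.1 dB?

-21.6 dBu

dBu = 20·log₁₀(V / 0.775 V).
20·log₁₀(0.0648/0.775) = -21.6 dBu.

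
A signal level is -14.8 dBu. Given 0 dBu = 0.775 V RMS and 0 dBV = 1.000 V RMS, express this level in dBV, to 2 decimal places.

-17.01 dBV

The offset between the scales is 20·log₁₀(0.775/1.000) = −2.214 dB.
So dBV = -14.8 − 2.214 = -17.01 dBV.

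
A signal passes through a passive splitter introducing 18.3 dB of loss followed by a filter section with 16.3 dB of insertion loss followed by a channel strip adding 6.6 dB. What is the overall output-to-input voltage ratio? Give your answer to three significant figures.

Net gain = (−18.3) + (−16.3) + 6.6 = -28.0 dB.
Voltage ratio = 10^(-28.0/20) = 0.0398.

0.0398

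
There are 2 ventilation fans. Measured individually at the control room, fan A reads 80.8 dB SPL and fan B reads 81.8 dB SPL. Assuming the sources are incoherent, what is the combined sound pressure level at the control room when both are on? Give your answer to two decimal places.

Uncorrelated sources add in intensity (power), not in dB.
L_total = 10·log₁₀(10^(80.8/10) + 10^(81.8/10)) = 10·log₁₀(271600000) = 84.34 dB SPL.

84.34 dB SPL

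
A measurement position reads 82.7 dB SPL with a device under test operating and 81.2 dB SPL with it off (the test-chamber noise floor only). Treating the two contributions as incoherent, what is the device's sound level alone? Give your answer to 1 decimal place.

Background correction is a power subtraction:
L_src = 10·log₁₀(10^(82.7/10) − 10^(81.2/10)) = 10·log₁₀(54380000) = 77.4 dB SPL.

77.4 dB SPL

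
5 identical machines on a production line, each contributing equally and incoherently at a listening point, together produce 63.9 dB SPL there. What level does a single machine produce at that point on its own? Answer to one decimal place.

56.9 dB SPL

5 equal incoherent sources add 10·log₁₀(5) = 6.99 dB over one source.
L_one = 63.9 − 6.99 = 56.9 dB SPL.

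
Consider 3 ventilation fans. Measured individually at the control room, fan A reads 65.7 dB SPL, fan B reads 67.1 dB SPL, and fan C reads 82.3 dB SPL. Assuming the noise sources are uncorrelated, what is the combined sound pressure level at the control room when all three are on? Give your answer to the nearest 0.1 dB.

Incoherent sources sum as intensities:
L_total = 10·log₁₀(10^(65.7/10) + 10^(67.1/10) + 10^(82.3/10)) = 10·log₁₀(178700000) = 82.5 dB SPL.

82.5 dB SPL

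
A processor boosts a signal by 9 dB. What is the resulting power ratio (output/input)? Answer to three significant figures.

Power ratio = 10^(dB/10).
10^(9/10) = 10^(0.9000) = 7.94.

7.94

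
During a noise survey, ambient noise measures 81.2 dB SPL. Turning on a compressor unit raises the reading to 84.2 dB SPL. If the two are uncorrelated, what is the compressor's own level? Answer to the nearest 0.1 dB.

81.2 dB SPL

Remove the background by subtracting linear intensities:
L_src = 10·log₁₀(10^(84.2/10) − 10^(81.2/10)) = 10·log₁₀(131200000) = 81.2 dB SPL.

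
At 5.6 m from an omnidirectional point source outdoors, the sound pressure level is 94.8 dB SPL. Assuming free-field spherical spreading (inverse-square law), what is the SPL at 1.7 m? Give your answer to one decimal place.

105.2 dB SPL

Inverse-square spreading gives ΔL = −20·log₁₀(d₂/d₁).
ΔL = −20·log₁₀(1.7/5.6) = 10.35 dB, so L₂ = 94.8 + (10.35) = 105.2 dB SPL.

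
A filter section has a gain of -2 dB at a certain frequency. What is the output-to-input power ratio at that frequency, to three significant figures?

Power ratio = 10^(dB/10).
10^(-2/10) = 10^(-0.2000) = 0.631.

0.631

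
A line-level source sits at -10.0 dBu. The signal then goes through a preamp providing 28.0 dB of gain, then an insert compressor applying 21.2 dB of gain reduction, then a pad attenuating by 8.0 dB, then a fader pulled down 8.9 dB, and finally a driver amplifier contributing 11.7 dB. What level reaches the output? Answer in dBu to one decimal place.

Cascaded gains and losses add directly in dB.
-10.0 + 28.0 − 21.2 − 8.0 − 8.9 + 11.7 = -8.4 dBu.

-8.4 dBu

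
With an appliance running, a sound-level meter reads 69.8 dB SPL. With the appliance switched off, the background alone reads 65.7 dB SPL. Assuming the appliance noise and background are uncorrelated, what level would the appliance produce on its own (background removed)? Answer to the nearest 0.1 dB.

Background correction is a power subtraction:
L_src = 10·log₁₀(10^(69.8/10) − 10^(65.7/10)) = 10·log₁₀(5835000) = 67.7 dB SPL.

67.7 dB SPL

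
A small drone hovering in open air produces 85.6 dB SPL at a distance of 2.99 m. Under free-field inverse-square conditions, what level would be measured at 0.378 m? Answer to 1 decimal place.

103.6 dB SPL

For a point source in a free field, ΔL = −20·log₁₀(d₂/d₁).
ΔL = −20·log₁₀(0.378/2.99) = 17.96 dB, so L₂ = 85.6 + (17.96) = 103.6 dB SPL.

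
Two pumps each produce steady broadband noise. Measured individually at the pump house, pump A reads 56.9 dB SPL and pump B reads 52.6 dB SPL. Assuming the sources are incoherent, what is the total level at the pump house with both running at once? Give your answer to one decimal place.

Uncorrelated sources add in intensity (power), not in dB.
L_total = 10·log₁₀(10^(56.9/10) + 10^(52.6/10)) = 10·log₁₀(671700) = 58.3 dB SPL.

58.3 dB SPL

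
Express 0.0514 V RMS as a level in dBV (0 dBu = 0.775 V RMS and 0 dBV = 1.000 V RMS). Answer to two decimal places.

-25.78 dBV

dBV = 20·log₁₀(V / 1.000 V).
20·log₁₀(0.0514/1.000) = -25.78 dBV.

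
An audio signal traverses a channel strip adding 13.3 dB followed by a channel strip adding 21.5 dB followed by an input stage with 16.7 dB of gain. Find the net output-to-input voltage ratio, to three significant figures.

376

Net gain = 13.3 + 21.5 + 16.7 = 51.5 dB.
Voltage ratio = 10^(51.5/20) = 376.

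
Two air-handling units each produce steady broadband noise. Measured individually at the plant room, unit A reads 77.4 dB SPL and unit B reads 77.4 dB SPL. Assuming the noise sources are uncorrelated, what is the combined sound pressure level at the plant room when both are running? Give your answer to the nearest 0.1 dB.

80.4 dB SPL

Incoherent sources sum as intensities:
L_total = 10·log₁₀(10^(77.4/10) + 10^(77.4/10)) = 10·log₁₀(109900000) = 80.4 dB SPL.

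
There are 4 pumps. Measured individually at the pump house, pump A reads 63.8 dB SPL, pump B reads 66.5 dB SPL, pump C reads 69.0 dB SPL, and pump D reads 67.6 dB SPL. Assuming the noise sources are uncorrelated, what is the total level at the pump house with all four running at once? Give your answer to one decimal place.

73.1 dB SPL

Uncorrelated sources add in intensity (power), not in dB.
L_total = 10·log₁₀(10^(63.8/10) + 10^(66.5/10) + 10^(69.0/10) + 10^(67.6/10)) = 10·log₁₀(20560000) = 73.1 dB SPL.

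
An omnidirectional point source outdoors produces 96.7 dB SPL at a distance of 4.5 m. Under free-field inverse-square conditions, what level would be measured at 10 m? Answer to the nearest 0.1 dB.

89.8 dB SPL

For a point source in a free field, ΔL = −20·log₁₀(d₂/d₁).
ΔL = −20·log₁₀(10/4.5) = -6.94 dB, so L₂ = 96.7 + (-6.94) = 89.8 dB SPL.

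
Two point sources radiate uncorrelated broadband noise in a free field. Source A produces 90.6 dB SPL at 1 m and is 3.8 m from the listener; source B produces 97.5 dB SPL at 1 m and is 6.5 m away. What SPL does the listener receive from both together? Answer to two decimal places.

83.28 dB SPL

At the listener: L_A = 90.6 − 20·log₁₀(3.8) = 79.004 dB; L_B = 97.5 − 20·log₁₀(6.5) = 81.242 dB.
Combined: 10·log₁₀(10^(79.004/10)+10^(81.242/10)) = 83.28 dB SPL.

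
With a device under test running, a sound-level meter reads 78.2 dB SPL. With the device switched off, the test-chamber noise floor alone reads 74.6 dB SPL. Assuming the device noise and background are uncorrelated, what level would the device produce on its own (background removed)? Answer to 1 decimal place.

75.7 dB SPL

Background correction is a power subtraction:
L_src = 10·log₁₀(10^(78.2/10) − 10^(74.6/10)) = 10·log₁₀(37230000) = 75.7 dB SPL.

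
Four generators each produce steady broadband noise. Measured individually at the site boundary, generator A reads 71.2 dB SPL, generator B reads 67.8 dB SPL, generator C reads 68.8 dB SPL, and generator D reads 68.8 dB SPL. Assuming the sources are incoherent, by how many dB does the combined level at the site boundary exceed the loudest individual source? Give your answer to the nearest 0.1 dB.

Add the sources as powers (linear), then convert back to dB:
L_total = 10·log₁₀(10^(71.2/10) + 10^(67.8/10) + 10^(68.8/10) + 10^(68.8/10)) = 75.36 dB SPL.
Excess over the loudest (71.2 dB): 75.36 − 71.2 = 4.2 dB.

4.2 dB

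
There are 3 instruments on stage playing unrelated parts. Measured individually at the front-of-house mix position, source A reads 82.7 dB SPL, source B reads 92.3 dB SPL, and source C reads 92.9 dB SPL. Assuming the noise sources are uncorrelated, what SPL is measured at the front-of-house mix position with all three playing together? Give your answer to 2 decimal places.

Incoherent sources sum as intensities:
L_total = 10·log₁₀(10^(82.7/10) + 10^(92.3/10) + 10^(92.9/10)) = 10·log₁₀(3834000000) = 95.84 dB SPL.

95.84 dB SPL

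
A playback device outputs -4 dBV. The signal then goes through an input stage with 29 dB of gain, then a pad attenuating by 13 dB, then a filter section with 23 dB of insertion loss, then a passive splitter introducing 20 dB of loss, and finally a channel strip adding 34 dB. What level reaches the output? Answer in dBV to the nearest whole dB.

+3 dBV

Gain stages sum in dB:
-4 + 29 − 13 − 23 − 20 + 34 = +3 dBV.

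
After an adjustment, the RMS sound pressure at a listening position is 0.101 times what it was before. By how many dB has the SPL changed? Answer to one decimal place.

-19.9 dB

SPL change from a pressure ratio uses the 20·log₁₀ form:
20·log₁₀(0.101) = -19.9 dB.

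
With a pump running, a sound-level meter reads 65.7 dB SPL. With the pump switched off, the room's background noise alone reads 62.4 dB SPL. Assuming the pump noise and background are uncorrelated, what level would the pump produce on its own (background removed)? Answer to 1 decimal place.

Background correction is a power subtraction:
L_src = 10·log₁₀(10^(65.7/10) − 10^(62.4/10)) = 10·log₁₀(1978000) = 63.0 dB SPL.

63.0 dB SPL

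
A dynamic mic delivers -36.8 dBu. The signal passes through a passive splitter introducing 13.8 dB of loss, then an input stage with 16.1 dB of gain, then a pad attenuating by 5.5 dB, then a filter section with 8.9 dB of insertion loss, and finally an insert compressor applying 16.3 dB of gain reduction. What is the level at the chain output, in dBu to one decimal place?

-65.2 dBu

Gain stages sum in dB:
-36.8 − 13.8 + 16.1 − 5.5 − 8.9 − 16.3 = -65.2 dBu.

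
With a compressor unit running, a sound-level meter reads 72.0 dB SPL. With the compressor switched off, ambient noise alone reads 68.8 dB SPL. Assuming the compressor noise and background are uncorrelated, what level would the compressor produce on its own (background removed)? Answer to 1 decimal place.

69.2 dB SPL

Background correction is a power subtraction:
L_src = 10·log₁₀(10^(72.0/10) − 10^(68.8/10)) = 10·log₁₀(8263000) = 69.2 dB SPL.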